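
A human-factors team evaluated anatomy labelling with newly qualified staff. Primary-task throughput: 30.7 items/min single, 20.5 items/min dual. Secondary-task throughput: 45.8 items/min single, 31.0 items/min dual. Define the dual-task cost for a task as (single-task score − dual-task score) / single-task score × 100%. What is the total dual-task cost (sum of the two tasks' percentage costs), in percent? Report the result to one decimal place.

65.5

Primary cost = (30.7 − 20.5) / 30.7 × 100% = 33.2248%.
Secondary cost = (45.8 − 31.0) / 45.8 × 100% = 32.3144%.
Total = 33.2248% + 32.3144% = 65.5392% ≈ 65.5%.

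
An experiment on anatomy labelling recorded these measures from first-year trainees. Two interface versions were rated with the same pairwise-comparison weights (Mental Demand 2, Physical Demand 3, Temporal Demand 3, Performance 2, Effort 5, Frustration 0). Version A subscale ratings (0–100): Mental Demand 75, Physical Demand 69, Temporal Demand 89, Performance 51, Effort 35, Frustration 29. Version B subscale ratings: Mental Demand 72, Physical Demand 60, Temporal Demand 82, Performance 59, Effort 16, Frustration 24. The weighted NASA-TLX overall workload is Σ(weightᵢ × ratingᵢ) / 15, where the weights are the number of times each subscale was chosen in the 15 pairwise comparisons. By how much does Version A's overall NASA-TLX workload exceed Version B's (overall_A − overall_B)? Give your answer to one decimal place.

Version A weighted sum = 2·75 + 3·69 + 3·89 + 2·51 + 5·35 + 0·29 = 150 + 207 + 267 + 102 + 175 + 0 = 901; overall_A = 901/15 = 60.0667.
Version B weighted sum = 2·72 + 3·60 + 3·82 + 2·59 + 5·16 + 0·24 = 144 + 180 + 246 + 118 + 80 + 0 = 768; overall_B = 768/15 = 51.2000.
Difference = 60.0667 − 51.2000 = 8.8667 ≈ 8.9.

8.9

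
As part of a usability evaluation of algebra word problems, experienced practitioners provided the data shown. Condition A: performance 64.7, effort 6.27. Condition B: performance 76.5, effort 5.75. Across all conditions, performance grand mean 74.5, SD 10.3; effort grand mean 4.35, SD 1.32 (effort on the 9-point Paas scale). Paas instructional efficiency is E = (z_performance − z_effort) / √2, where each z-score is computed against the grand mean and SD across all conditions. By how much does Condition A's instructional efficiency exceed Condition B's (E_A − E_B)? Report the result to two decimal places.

Condition A: z_P = (64.7 − 74.5)/10.3 = -0.9515; z_E = (6.27 − 4.35)/1.32 = 1.4545; E_A = (-0.9515 − 1.4545)/√2 = -1.7013.
Condition B: z_P = (76.5 − 74.5)/10.3 = 0.1942; z_E = (5.75 − 4.35)/1.32 = 1.0606; E_B = (0.1942 − 1.0606)/√2 = -0.6126.
E_A − E_B = -1.7013 − (-0.6126) = -1.0887 ≈ -1.09.

-1.09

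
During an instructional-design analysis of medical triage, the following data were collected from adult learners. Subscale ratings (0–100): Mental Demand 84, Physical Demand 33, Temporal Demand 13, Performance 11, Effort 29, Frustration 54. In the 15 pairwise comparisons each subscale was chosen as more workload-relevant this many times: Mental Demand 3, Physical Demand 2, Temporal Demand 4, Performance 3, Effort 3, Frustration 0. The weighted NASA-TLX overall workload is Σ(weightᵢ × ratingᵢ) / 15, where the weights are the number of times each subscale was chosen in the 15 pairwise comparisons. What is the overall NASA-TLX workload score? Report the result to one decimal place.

32.7

The tallies are the weights (they sum to 15).
Weighted sum = 3·84 + 2·33 + 4·13 + 3·11 + 3·29 + 0·54
            = 252 + 66 + 52 + 33 + 87 + 0 = 490.
Overall workload = 490 / 15 = 32.6667 ≈ 32.7.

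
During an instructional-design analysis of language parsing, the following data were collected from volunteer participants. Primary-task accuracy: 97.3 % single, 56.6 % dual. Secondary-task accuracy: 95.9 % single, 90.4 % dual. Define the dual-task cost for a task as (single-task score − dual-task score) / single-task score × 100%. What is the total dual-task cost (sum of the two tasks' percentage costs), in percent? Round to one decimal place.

47.6

Primary cost = (97.3 − 56.6) / 97.3 × 100% = 41.8294%.
Secondary cost = (95.9 − 90.4) / 95.9 × 100% = 5.7351%.
Total = 41.8294% + 5.7351% = 47.5645% ≈ 47.6%.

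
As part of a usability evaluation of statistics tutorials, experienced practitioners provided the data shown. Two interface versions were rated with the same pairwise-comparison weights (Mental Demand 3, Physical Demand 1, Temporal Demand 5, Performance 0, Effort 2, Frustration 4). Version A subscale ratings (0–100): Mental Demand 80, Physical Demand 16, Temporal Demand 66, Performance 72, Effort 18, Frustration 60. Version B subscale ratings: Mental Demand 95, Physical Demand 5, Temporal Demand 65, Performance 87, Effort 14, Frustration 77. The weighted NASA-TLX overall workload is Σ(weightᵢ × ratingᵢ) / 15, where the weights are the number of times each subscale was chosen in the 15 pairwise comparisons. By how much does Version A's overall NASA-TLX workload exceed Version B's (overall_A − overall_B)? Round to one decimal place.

-5.9

Version A weighted sum = 3·80 + 1·16 + 5·66 + 0·72 + 2·18 + 4·60 = 240 + 16 + 330 + 0 + 36 + 240 = 862; overall_A = 862/15 = 57.4667.
Version B weighted sum = 3·95 + 1·5 + 5·65 + 0·87 + 2·14 + 4·77 = 285 + 5 + 325 + 0 + 28 + 308 = 951; overall_B = 951/15 = 63.4000.
Difference = 57.4667 − 63.4000 = -5.9333 ≈ -5.9.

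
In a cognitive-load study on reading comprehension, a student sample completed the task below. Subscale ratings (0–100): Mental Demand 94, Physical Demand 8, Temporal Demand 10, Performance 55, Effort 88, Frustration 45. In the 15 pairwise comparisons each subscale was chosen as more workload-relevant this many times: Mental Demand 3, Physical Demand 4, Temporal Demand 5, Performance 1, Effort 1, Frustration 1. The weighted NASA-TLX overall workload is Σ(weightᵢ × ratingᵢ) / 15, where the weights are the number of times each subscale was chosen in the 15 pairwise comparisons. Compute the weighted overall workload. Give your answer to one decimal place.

The tallies are the weights (they sum to 15).
Weighted sum = 3·94 + 4·8 + 5·10 + 1·55 + 1·88 + 1·45
            = 282 + 32 + 50 + 55 + 88 + 45 = 552.
Overall workload = 552 / 15 = 36.8000 ≈ 36.8.

36.8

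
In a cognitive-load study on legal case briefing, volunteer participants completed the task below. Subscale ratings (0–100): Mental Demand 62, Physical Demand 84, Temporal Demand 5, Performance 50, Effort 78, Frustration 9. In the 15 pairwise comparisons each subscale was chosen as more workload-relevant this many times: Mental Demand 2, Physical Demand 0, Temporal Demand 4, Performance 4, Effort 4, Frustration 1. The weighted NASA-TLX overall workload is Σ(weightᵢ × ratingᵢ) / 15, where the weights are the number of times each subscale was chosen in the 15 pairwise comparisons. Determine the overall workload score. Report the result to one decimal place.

The tallies are the weights (they sum to 15).
Weighted sum = 2·62 + 0·84 + 4·5 + 4·50 + 4·78 + 1·9
            = 124 + 0 + 20 + 200 + 312 + 9 = 665.
Overall workload = 665 / 15 = 44.3333 ≈ 44.3.

44.3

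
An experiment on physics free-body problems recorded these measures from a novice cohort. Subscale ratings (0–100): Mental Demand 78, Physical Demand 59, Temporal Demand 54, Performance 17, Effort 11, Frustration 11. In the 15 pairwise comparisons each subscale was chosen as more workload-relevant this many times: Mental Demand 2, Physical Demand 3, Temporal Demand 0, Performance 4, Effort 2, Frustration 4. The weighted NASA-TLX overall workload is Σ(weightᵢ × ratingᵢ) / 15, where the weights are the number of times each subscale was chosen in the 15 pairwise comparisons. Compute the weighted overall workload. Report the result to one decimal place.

31.1

The tallies are the weights (they sum to 15).
Weighted sum = 2·78 + 3·59 + 0·54 + 4·17 + 2·11 + 4·11
            = 156 + 177 + 0 + 68 + 22 + 44 = 467.
Overall workload = 467 / 15 = 31.1333 ≈ 31.1.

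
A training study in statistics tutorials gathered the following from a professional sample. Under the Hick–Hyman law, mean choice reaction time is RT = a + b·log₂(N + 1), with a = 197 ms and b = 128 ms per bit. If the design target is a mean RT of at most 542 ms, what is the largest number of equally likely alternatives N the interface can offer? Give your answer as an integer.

5

Set 197 + 128·log₂(N + 1) ≤ 542.
log₂(N + 1) ≤ (542 − 197) / 128 = 2.6953.
N + 1 ≤ 2^2.6953 = 6.4769.
N ≤ 5.4769, so the largest integer N is 5.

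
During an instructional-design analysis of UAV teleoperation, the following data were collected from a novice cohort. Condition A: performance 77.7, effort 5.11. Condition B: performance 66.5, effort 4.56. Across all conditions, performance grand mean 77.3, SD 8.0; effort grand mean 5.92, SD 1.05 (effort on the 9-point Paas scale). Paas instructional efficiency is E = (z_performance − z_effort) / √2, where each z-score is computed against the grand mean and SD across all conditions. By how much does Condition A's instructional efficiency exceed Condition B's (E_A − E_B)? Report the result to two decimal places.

0.62

Condition A: z_P = (77.7 − 77.3)/8.0 = 0.0500; z_E = (5.11 − 5.92)/1.05 = -0.7714; E_A = (0.0500 − (-0.7714))/√2 = 0.5808.
Condition B: z_P = (66.5 − 77.3)/8.0 = -1.3500; z_E = (4.56 − 5.92)/1.05 = -1.2952; E_B = (-1.3500 − (-1.2952))/√2 = -0.0387.
E_A − E_B = 0.5808 − (-0.0387) = 0.6195 ≈ 0.62.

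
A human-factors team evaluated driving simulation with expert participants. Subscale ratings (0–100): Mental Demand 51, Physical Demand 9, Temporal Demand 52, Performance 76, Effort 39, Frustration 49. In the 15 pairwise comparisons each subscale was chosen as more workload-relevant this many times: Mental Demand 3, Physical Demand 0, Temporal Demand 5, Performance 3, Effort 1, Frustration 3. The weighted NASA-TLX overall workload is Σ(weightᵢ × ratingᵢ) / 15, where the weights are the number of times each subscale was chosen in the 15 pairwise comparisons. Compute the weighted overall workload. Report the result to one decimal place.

55.1

The tallies are the weights (they sum to 15).
Weighted sum = 3·51 + 0·9 + 5·52 + 3·76 + 1·39 + 3·49
            = 153 + 0 + 260 + 228 + 39 + 147 = 827.
Overall workload = 827 / 15 = 55.1333 ≈ 55.1.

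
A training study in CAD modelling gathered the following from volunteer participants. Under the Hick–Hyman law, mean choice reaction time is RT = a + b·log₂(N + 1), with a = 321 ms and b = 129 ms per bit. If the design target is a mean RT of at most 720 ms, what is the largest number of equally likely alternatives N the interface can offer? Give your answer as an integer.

Set 321 + 129·log₂(N + 1) ≤ 720.
log₂(N + 1) ≤ (720 − 321) / 129 = 3.0930.
N + 1 ≤ 2^3.0930 = 8.5327.
N ≤ 7.5327, so the largest integer N is 7.

7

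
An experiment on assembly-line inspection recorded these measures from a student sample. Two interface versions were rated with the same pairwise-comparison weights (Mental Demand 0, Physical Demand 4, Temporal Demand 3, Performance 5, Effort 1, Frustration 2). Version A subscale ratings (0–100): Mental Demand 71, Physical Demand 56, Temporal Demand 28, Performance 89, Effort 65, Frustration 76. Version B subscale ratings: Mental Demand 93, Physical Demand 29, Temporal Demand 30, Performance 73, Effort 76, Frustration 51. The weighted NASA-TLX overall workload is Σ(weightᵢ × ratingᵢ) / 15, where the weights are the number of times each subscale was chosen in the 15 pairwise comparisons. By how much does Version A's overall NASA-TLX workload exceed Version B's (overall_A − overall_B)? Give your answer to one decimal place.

Version A weighted sum = 0·71 + 4·56 + 3·28 + 5·89 + 1·65 + 2·76 = 0 + 224 + 84 + 445 + 65 + 152 = 970; overall_A = 970/15 = 64.6667.
Version B weighted sum = 0·93 + 4·29 + 3·30 + 5·73 + 1·76 + 2·51 = 0 + 116 + 90 + 365 + 76 + 102 = 749; overall_B = 749/15 = 49.9333.
Difference = 64.6667 − 49.9333 = 14.7334 ≈ 14.7.

14.7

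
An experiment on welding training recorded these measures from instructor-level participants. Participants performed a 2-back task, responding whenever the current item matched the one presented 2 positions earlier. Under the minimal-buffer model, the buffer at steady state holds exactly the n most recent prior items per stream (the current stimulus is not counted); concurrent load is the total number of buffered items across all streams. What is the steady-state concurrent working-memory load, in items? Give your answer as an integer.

The buffer holds the 2 most recent prior items.
Steady-state concurrent load = 2 items.

2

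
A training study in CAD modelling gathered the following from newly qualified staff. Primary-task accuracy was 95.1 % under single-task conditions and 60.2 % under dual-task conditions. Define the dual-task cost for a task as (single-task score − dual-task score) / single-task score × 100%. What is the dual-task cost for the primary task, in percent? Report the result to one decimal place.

36.7

Cost = (95.1 − 60.2) / 95.1 × 100%
     = 34.9000 / 95.1 × 100% = 36.6982%.
≈ 36.7%.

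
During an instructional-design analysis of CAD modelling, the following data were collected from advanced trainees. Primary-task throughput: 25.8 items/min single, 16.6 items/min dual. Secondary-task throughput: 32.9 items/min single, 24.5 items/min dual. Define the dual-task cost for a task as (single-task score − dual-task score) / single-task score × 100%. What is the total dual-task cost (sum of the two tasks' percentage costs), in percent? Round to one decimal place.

61.2

Primary cost = (25.8 − 16.6) / 25.8 × 100% = 35.6589%.
Secondary cost = (32.9 − 24.5) / 32.9 × 100% = 25.5319%.
Total = 35.6589% + 25.5319% = 61.1908% ≈ 61.2%.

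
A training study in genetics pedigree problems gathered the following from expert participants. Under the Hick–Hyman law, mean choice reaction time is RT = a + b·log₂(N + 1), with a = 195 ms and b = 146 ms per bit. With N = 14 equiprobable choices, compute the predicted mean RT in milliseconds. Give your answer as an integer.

765

log₂(14 + 1) = log₂(15) = 3.9069.
RT = 195 + 146 × 3.9069 = 195 + 570.4074 = 765.4074 ms.
≈ 765 ms.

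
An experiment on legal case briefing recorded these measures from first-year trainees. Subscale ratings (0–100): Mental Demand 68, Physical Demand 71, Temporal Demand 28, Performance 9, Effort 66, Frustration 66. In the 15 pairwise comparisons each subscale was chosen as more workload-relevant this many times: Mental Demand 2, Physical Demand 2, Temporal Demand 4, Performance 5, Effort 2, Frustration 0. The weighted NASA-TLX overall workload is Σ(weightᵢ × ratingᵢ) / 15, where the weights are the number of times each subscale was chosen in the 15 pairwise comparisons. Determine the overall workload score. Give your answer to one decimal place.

The tallies are the weights (they sum to 15).
Weighted sum = 2·68 + 2·71 + 4·28 + 5·9 + 2·66 + 0·66
            = 136 + 142 + 112 + 45 + 132 + 0 = 567.
Overall workload = 567 / 15 = 37.8000 ≈ 37.8.

37.8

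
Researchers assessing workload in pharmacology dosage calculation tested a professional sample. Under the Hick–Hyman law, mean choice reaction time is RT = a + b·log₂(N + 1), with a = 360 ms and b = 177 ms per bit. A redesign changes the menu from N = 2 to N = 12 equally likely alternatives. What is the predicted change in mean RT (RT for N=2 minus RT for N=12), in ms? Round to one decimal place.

RT(2) = 360 + 177·log₂(3) = 360 + 177·1.5850 = 640.5450 ms.
RT(12) = 360 + 177·log₂(13) = 360 + 177·3.7004 = 1014.9708 ms.
Difference = 640.5450 − 1014.9708 = -374.4258 ≈ -374.4 ms.

-374.4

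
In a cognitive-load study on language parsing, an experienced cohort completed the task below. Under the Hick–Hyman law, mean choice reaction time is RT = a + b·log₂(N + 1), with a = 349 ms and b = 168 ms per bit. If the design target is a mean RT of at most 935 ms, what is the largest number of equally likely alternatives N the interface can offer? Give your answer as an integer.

Set 349 + 168·log₂(N + 1) ≤ 935.
log₂(N + 1) ≤ (935 − 349) / 168 = 3.4881.
N + 1 ≤ 2^3.4881 = 11.2208.
N ≤ 10.2208, so the largest integer N is 10.

10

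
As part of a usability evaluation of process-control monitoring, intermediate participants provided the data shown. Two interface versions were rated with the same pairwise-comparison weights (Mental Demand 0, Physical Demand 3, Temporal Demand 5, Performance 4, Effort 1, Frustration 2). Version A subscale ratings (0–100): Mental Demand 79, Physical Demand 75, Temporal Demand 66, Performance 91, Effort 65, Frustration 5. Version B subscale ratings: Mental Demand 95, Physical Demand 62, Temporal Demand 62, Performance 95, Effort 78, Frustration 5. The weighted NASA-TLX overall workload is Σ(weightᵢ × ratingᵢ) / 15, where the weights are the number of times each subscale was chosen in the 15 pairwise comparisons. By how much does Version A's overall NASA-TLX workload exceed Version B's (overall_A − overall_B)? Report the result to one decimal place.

2.0

Version A weighted sum = 0·79 + 3·75 + 5·66 + 4·91 + 1·65 + 2·5 = 0 + 225 + 330 + 364 + 65 + 10 = 994; overall_A = 994/15 = 66.2667.
Version B weighted sum = 0·95 + 3·62 + 5·62 + 4·95 + 1·78 + 2·5 = 0 + 186 + 310 + 380 + 78 + 10 = 964; overall_B = 964/15 = 64.2667.
Difference = 66.2667 − 64.2667 = 2.0000 ≈ 2.0.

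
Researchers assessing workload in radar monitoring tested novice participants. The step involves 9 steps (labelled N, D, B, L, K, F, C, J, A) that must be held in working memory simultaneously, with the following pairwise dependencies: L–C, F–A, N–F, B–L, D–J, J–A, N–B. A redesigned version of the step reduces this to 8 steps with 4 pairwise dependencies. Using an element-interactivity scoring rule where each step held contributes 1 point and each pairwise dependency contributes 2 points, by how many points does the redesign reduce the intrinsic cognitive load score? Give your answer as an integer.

7

Original: 9 × 1 + 7 × 2 = 9 + 14 = 23.
Redesigned: 8 × 1 + 4 × 2 = 8 + 8 = 16.
Reduction = 23 − 16 = 7.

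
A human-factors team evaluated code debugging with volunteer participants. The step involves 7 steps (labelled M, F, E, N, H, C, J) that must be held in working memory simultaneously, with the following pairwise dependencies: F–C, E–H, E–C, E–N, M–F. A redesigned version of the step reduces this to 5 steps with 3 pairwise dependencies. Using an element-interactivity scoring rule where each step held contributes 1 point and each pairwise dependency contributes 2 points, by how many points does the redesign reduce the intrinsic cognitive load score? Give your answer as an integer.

Original: 7 × 1 + 5 × 2 = 7 + 10 = 17.
Redesigned: 5 × 1 + 3 × 2 = 5 + 6 = 11.
Reduction = 17 − 11 = 6.

6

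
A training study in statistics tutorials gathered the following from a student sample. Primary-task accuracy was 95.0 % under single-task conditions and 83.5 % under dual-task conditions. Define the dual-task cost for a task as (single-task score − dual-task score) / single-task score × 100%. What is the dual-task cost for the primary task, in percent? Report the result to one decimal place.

12.1

Cost = (95.0 − 83.5) / 95.0 × 100%
     = 11.5000 / 95.0 × 100% = 12.1053%.
≈ 12.1%.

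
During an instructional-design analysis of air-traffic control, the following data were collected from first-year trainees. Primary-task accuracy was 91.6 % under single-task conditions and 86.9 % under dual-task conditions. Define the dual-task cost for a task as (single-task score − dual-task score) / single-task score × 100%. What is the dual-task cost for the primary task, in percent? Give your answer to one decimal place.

5.1

Cost = (91.6 − 86.9) / 91.6 × 100%
     = 4.7000 / 91.6 × 100% = 5.1310%.
≈ 5.1%.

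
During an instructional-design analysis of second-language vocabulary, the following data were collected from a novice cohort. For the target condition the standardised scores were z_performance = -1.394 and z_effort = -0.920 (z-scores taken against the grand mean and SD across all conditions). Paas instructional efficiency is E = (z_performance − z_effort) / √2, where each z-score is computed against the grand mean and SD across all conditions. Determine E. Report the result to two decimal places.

z_P − z_E = -1.394 − (-0.920) = -0.4740.
E = -0.4740 / √2 = -0.4740 / 1.41421 = -0.3352 ≈ -0.34.

-0.34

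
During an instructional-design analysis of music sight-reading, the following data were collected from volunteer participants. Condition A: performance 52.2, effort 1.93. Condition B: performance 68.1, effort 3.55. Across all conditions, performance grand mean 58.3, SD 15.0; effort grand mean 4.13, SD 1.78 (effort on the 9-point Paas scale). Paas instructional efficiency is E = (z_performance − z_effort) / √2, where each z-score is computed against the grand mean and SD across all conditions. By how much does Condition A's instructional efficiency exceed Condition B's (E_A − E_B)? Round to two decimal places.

-0.11

Condition A: z_P = (52.2 − 58.3)/15.0 = -0.4067; z_E = (1.93 − 4.13)/1.78 = -1.2360; E_A = (-0.4067 − (-1.2360))/√2 = 0.5864.
Condition B: z_P = (68.1 − 58.3)/15.0 = 0.6533; z_E = (3.55 − 4.13)/1.78 = -0.3258; E_B = (0.6533 − (-0.3258))/√2 = 0.6923.
E_A − E_B = 0.5864 − 0.6923 = -0.1059 ≈ -0.11.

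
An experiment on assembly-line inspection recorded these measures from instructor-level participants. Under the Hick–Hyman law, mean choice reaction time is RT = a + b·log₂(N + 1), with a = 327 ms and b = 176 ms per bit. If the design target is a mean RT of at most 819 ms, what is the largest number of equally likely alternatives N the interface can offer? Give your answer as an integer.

Set 327 + 176·log₂(N + 1) ≤ 819.
log₂(N + 1) ≤ (819 − 327) / 176 = 2.7955.
N + 1 ≤ 2^2.7955 = 6.9427.
N ≤ 5.9427, so the largest integer N is 5.

5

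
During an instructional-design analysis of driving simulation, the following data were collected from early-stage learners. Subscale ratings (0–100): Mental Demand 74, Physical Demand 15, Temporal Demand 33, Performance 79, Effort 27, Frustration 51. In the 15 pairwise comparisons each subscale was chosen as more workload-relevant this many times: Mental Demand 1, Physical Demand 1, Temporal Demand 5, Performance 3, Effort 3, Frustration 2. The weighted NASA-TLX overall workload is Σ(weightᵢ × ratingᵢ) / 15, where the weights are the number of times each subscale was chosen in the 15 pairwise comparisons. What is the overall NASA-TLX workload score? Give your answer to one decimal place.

The tallies are the weights (they sum to 15).
Weighted sum = 1·74 + 1·15 + 5·33 + 3·79 + 3·27 + 2·51
            = 74 + 15 + 165 + 237 + 81 + 102 = 674.
Overall workload = 674 / 15 = 44.9333 ≈ 44.9.

44.9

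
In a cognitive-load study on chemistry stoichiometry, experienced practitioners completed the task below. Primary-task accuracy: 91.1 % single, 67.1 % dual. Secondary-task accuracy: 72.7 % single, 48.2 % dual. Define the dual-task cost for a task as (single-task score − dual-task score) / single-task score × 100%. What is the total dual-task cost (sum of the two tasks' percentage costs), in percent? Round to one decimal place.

Primary cost = (91.1 − 67.1) / 91.1 × 100% = 26.3447%.
Secondary cost = (72.7 − 48.2) / 72.7 × 100% = 33.7001%.
Total = 26.3447% + 33.7001% = 60.0448% ≈ 60.0%.

60.0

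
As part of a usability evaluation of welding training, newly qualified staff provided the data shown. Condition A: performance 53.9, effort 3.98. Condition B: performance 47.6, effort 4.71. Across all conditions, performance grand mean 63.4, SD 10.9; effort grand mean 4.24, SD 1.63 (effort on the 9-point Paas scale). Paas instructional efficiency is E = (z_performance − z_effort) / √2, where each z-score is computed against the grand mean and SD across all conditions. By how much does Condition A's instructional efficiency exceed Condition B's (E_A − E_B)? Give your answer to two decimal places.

0.73

Condition A: z_P = (53.9 − 63.4)/10.9 = -0.8716; z_E = (3.98 − 4.24)/1.63 = -0.1595; E_A = (-0.8716 − (-0.1595))/√2 = -0.5035.
Condition B: z_P = (47.6 − 63.4)/10.9 = -1.4495; z_E = (4.71 − 4.24)/1.63 = 0.2883; E_B = (-1.4495 − 0.2883)/√2 = -1.2288.
E_A − E_B = -0.5035 − (-1.2288) = 0.7253 ≈ 0.73.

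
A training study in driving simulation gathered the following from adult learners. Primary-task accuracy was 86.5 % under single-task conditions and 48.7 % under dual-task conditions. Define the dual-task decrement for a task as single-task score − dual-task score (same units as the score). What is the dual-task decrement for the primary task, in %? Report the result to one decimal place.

Decrement = 86.5 − 48.7 = 37.8000 % ≈ 37.8 %.

37.8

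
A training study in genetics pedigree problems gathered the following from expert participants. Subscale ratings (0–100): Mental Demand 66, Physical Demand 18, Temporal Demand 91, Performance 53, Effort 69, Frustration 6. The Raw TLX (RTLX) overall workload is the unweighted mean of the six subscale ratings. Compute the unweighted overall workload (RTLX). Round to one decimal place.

Sum of ratings = 66 + 18 + 91 + 53 + 69 + 6 = 303.
RTLX = 303 / 6 = 50.5000 ≈ 50.5.

50.5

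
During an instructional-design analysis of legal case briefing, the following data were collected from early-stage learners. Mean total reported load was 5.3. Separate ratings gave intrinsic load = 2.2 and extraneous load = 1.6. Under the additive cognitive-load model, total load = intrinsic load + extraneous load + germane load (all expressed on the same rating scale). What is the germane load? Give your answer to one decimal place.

1.5

germane load = total − intrinsic − extraneous
             = 5.3 − 2.2 − 1.6 = 1.5.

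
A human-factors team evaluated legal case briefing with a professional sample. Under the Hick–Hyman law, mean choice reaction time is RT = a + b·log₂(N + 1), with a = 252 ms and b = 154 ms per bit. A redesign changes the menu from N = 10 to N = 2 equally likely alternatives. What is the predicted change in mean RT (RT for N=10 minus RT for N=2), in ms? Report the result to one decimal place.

288.7

RT(10) = 252 + 154·log₂(11) = 252 + 154·3.4594 = 784.7476 ms.
RT(2) = 252 + 154·log₂(3) = 252 + 154·1.5850 = 496.0900 ms.
Difference = 784.7476 − 496.0900 = 288.6576 ≈ 288.7 ms.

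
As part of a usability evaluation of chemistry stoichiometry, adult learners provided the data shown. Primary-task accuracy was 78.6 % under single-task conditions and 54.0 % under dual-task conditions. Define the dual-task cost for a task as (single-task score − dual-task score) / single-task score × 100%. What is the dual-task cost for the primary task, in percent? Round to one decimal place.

31.3

Cost = (78.6 − 54.0) / 78.6 × 100%
     = 24.6000 / 78.6 × 100% = 31.2977%.
≈ 31.3%.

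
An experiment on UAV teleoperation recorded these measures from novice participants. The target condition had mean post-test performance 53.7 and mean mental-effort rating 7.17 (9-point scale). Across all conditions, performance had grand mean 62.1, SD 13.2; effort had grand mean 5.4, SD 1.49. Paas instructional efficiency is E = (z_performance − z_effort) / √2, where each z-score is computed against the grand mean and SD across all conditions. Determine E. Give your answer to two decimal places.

-1.29

z_performance = (53.7 − 62.1) / 13.2 = -8.4000 / 13.2 = -0.6364.
z_effort = (7.17 − 5.4) / 1.49 = 1.7700 / 1.49 = 1.1879.
z_P − z_E = -0.6364 − 1.1879 = -1.8243.
E = -1.8243 / √2 = -1.8243 / 1.41421 = -1.2900 ≈ -1.29.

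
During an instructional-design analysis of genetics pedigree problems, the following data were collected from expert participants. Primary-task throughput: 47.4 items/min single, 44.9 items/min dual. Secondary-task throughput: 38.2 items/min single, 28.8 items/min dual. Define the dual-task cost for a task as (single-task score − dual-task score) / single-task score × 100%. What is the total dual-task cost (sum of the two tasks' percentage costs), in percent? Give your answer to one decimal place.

29.9

Primary cost = (47.4 − 44.9) / 47.4 × 100% = 5.2743%.
Secondary cost = (38.2 − 28.8) / 38.2 × 100% = 24.6073%.
Total = 5.2743% + 24.6073% = 29.8816% ≈ 29.9%.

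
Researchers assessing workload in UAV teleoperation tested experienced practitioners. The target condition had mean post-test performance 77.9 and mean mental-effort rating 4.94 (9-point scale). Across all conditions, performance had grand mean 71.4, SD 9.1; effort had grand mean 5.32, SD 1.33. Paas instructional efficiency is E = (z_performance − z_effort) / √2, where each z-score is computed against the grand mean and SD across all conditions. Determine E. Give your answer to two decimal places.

0.71

z_performance = (77.9 − 71.4) / 9.1 = 6.5000 / 9.1 = 0.7143.
z_effort = (4.94 − 5.32) / 1.33 = -0.3800 / 1.33 = -0.2857.
z_P − z_E = 0.7143 − (-0.2857) = 1.0000.
E = 1.0000 / √2 = 1.0000 / 1.41421 = 0.7071 ≈ 0.71.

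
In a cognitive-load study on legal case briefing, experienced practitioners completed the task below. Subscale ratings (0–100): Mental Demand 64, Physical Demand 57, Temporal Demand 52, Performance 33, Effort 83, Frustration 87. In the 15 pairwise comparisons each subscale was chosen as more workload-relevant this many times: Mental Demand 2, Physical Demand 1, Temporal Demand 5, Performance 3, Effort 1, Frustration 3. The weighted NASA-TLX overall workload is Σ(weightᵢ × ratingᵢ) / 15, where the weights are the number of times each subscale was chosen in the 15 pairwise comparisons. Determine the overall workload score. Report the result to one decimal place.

59.2

The tallies are the weights (they sum to 15).
Weighted sum = 2·64 + 1·57 + 5·52 + 3·33 + 1·83 + 3·87
            = 128 + 57 + 260 + 99 + 83 + 261 = 888.
Overall workload = 888 / 15 = 59.2000 ≈ 59.2.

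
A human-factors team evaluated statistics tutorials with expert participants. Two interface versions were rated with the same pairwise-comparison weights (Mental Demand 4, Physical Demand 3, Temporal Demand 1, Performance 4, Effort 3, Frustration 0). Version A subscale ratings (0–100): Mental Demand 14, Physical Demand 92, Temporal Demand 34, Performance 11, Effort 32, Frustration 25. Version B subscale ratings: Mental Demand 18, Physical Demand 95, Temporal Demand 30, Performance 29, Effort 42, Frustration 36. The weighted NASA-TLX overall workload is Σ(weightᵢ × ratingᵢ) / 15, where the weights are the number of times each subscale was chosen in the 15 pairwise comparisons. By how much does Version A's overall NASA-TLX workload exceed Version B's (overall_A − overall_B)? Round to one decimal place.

-8.2

Version A weighted sum = 4·14 + 3·92 + 1·34 + 4·11 + 3·32 + 0·25 = 56 + 276 + 34 + 44 + 96 + 0 = 506; overall_A = 506/15 = 33.7333.
Version B weighted sum = 4·18 + 3·95 + 1·30 + 4·29 + 3·42 + 0·36 = 72 + 285 + 30 + 116 + 126 + 0 = 629; overall_B = 629/15 = 41.9333.
Difference = 33.7333 − 41.9333 = -8.2000 ≈ -8.2.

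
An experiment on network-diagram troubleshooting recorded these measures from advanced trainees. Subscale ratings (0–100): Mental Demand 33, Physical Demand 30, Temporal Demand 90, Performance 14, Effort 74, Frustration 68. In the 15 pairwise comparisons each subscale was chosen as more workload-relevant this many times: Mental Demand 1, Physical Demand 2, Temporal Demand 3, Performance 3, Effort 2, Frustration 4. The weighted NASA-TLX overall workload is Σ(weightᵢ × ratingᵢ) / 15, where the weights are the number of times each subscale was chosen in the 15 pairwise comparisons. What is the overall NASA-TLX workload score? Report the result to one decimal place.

The tallies are the weights (they sum to 15).
Weighted sum = 1·33 + 2·30 + 3·90 + 3·14 + 2·74 + 4·68
            = 33 + 60 + 270 + 42 + 148 + 272 = 825.
Overall workload = 825 / 15 = 55.0000 ≈ 55.0.

55.0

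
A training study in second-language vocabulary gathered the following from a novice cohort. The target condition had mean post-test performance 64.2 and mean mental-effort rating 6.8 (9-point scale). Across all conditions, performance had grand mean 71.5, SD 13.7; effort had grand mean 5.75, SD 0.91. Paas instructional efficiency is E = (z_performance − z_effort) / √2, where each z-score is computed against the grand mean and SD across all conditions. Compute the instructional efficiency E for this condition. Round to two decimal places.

z_performance = (64.2 − 71.5) / 13.7 = -7.3000 / 13.7 = -0.5328.
z_effort = (6.8 − 5.75) / 0.91 = 1.0500 / 0.91 = 1.1538.
z_P − z_E = -0.5328 − 1.1538 = -1.6866.
E = -1.6866 / √2 = -1.6866 / 1.41421 = -1.1926 ≈ -1.19.

-1.19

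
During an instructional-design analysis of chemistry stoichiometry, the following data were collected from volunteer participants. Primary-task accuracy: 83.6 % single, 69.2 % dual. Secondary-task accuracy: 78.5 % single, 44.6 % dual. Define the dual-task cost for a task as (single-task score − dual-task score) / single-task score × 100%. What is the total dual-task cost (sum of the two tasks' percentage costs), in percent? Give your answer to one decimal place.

60.4

Primary cost = (83.6 − 69.2) / 83.6 × 100% = 17.2249%.
Secondary cost = (78.5 − 44.6) / 78.5 × 100% = 43.1847%.
Total = 17.2249% + 43.1847% = 60.4096% ≈ 60.4%.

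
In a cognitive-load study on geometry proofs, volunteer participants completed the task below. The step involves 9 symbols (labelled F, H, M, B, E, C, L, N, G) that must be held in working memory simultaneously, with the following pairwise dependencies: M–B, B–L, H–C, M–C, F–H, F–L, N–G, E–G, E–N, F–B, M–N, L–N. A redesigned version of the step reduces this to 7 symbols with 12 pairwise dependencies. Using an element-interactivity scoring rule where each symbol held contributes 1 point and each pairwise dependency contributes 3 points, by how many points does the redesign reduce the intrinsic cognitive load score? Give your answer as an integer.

Original: 9 × 1 + 12 × 3 = 9 + 36 = 45.
Redesigned: 7 × 1 + 12 × 3 = 7 + 36 = 43.
Reduction = 45 − 43 = 2.

2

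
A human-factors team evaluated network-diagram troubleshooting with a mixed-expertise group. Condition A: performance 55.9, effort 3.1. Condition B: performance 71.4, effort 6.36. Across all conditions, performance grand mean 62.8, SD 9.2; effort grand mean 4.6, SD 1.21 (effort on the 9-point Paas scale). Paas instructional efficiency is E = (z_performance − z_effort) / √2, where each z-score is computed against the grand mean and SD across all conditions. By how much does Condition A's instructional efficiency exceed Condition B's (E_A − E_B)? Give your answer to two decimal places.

Condition A: z_P = (55.9 − 62.8)/9.2 = -0.7500; z_E = (3.1 − 4.6)/1.21 = -1.2397; E_A = (-0.7500 − (-1.2397))/√2 = 0.3463.
Condition B: z_P = (71.4 − 62.8)/9.2 = 0.9348; z_E = (6.36 − 4.6)/1.21 = 1.4545; E_B = (0.9348 − 1.4545)/√2 = -0.3675.
E_A − E_B = 0.3463 − (-0.3675) = 0.7138 ≈ 0.71.

0.71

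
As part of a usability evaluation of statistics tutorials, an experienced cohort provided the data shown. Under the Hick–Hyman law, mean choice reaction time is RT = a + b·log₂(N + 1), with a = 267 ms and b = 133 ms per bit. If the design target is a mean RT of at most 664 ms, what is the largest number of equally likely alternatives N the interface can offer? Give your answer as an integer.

6

Set 267 + 133·log₂(N + 1) ≤ 664.
log₂(N + 1) ≤ (664 − 267) / 133 = 2.9850.
N + 1 ≤ 2^2.9850 = 7.9173.
N ≤ 6.9173, so the largest integer N is 6.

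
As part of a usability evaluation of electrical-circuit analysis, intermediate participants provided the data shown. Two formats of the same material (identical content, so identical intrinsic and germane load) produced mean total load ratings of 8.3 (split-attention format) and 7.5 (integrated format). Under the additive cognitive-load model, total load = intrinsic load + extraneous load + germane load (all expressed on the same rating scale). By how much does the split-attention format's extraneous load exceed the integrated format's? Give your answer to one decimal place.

0.8

Intrinsic and germane load are equal across formats, so the difference in total load equals the difference in extraneous load.
Extraneous-load difference = 8.3 − 7.5 = 0.8.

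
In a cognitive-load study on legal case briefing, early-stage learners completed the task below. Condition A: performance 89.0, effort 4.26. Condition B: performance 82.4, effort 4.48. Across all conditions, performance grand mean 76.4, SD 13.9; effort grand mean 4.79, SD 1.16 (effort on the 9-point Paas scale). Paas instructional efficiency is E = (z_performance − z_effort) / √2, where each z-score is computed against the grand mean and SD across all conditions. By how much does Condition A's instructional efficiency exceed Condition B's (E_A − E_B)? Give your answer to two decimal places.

Condition A: z_P = (89.0 − 76.4)/13.9 = 0.9065; z_E = (4.26 − 4.79)/1.16 = -0.4569; E_A = (0.9065 − (-0.4569))/√2 = 0.9641.
Condition B: z_P = (82.4 − 76.4)/13.9 = 0.4317; z_E = (4.48 − 4.79)/1.16 = -0.2672; E_B = (0.4317 − (-0.2672))/√2 = 0.4942.
E_A − E_B = 0.9641 − 0.4942 = 0.4699 ≈ 0.47.

0.47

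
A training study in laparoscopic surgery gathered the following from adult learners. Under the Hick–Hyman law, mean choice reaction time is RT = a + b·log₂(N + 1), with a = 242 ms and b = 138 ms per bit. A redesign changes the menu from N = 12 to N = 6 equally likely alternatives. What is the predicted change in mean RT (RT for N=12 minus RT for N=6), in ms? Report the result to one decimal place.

RT(12) = 242 + 138·log₂(13) = 242 + 138·3.7004 = 752.6552 ms.
RT(6) = 242 + 138·log₂(7) = 242 + 138·2.8074 = 629.4212 ms.
Difference = 752.6552 − 629.4212 = 123.2340 ≈ 123.2 ms.

123.2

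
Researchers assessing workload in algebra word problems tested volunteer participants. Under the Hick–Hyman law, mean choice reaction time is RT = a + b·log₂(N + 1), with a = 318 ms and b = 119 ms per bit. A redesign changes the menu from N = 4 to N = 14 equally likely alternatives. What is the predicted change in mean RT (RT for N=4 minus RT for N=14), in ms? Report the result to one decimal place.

-188.6

RT(4) = 318 + 119·log₂(5) = 318 + 119·2.3219 = 594.3061 ms.
RT(14) = 318 + 119·log₂(15) = 318 + 119·3.9069 = 782.9211 ms.
Difference = 594.3061 − 782.9211 = -188.6150 ≈ -188.6 ms.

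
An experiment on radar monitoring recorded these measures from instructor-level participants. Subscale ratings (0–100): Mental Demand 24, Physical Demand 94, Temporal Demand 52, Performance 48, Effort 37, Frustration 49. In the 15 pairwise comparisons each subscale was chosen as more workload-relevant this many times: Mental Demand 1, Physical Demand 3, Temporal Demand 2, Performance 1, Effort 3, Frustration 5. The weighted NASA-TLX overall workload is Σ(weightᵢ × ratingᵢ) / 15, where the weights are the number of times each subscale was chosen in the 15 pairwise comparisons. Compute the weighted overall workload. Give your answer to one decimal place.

The tallies are the weights (they sum to 15).
Weighted sum = 1·24 + 3·94 + 2·52 + 1·48 + 3·37 + 5·49
            = 24 + 282 + 104 + 48 + 111 + 245 = 814.
Overall workload = 814 / 15 = 54.2667 ≈ 54.3.

54.3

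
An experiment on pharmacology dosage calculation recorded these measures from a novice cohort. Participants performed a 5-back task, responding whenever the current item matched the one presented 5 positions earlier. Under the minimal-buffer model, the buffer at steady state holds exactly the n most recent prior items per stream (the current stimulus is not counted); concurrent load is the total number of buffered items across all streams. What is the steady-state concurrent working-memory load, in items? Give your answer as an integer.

5

The buffer holds the 5 most recent prior items.
Steady-state concurrent load = 5 items.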